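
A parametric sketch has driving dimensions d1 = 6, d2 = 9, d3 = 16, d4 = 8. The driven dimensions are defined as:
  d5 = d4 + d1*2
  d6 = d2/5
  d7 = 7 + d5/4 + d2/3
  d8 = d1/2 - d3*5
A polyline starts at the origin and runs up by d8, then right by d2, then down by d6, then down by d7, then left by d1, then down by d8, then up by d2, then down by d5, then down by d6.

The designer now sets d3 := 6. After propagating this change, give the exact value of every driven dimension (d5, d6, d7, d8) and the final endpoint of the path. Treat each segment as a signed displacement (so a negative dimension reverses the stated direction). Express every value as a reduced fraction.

Apply edit: d3 := 6
  d5 = d4 + d1*2 = 20
  d6 = d2/5 = 9/5
  d7 = 7 + d5/4 + d2/3 = 15
  d8 = d1/2 - d3*5 = -27
Walk from origin (0, 0):
  seg 1: up by d8 = -27 → (0, -27)
  seg 2: right by d2 = 9 → (9, -27)
  seg 3: down by d6 = 9/5 → (9, -144/5)
  seg 4: down by d7 = 15 → (9, -219/5)
  seg 5: left by d1 = 6 → (3, -219/5)
  seg 6: down by d8 = -27 → (3, -84/5)
  seg 7: up by d2 = 9 → (3, -39/5)
  seg 8: down by d5 = 20 → (3, -139/5)
  seg 9: down by d6 = 9/5 → (3, -148/5)

d5 = 20
d6 = 9/5
d7 = 15
d8 = -27
endpoint = (3, -148/5)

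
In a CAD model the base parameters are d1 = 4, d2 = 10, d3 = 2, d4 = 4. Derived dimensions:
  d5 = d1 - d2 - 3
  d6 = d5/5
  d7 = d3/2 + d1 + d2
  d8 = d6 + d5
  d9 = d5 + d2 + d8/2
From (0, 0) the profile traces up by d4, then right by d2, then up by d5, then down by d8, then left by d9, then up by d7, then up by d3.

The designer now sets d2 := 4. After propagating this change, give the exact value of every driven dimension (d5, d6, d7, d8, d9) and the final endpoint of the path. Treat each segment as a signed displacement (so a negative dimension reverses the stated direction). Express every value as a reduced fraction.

Apply edit: d2 := 4
  d5 = d1 - d2 - 3 = -3
  d6 = d5/5 = -3/5
  d7 = d3/2 + d1 + d2 = 9
  d8 = d6 + d5 = -18/5
  d9 = d5 + d2 + d8/2 = -4/5
Walk from origin (0, 0):
  seg 1: up by d4 = 4 → (0, 4)
  seg 2: right by d2 = 4 → (4, 4)
  seg 3: up by d5 = -3 → (4, 1)
  seg 4: down by d8 = -18/5 → (4, 23/5)
  seg 5: left by d9 = -4/5 → (24/5, 23/5)
  seg 6: up by d7 = 9 → (24/5, 68/5)
  seg 7: up by d3 = 2 → (24/5, 78/5)

d5 = -3
d6 = -3/5
d7 = 9
d8 = -18/5
d9 = -4/5
endpoint = (24/5, 78/5)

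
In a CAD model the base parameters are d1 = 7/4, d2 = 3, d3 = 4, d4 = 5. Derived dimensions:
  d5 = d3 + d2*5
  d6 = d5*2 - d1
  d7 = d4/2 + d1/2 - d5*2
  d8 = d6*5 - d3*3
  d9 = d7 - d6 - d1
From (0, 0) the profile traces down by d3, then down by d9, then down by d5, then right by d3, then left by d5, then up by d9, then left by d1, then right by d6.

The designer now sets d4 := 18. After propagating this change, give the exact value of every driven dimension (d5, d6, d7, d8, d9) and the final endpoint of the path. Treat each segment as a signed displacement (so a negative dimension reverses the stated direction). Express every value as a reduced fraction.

Apply edit: d4 := 18
  d5 = d3 + d2*5 = 19
  d6 = d5*2 - d1 = 145/4
  d7 = d4/2 + d1/2 - d5*2 = -225/8
  d8 = d6*5 - d3*3 = 677/4
  d9 = d7 - d6 - d1 = -529/8
Walk from origin (0, 0):
  seg 1: down by d3 = 4 → (0, -4)
  seg 2: down by d9 = -529/8 → (0, 497/8)
  seg 3: down by d5 = 19 → (0, 345/8)
  seg 4: right by d3 = 4 → (4, 345/8)
  seg 5: left by d5 = 19 → (-15, 345/8)
  seg 6: up by d9 = -529/8 → (-15, -23)
  seg 7: left by d1 = 7/4 → (-67/4, -23)
  seg 8: right by d6 = 145/4 → (39/2, -23)

d5 = 19
d6 = 145/4
d7 = -225/8
d8 = 677/4
d9 = -529/8
endpoint = (39/2, -23)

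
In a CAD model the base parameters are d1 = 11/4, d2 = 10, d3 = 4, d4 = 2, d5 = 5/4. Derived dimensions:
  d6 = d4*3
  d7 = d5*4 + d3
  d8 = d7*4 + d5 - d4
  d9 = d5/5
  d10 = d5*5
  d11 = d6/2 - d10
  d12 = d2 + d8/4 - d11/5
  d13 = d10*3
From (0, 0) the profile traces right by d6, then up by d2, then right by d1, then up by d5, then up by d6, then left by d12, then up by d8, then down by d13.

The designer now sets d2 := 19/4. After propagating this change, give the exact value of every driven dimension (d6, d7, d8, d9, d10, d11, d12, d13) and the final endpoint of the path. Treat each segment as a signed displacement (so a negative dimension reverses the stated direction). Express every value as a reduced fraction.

Apply edit: d2 := 19/4
  d6 = d4*3 = 6
  d7 = d5*4 + d3 = 9
  d8 = d7*4 + d5 - d4 = 141/4
  d9 = d5/5 = 1/4
  d10 = d5*5 = 25/4
  d11 = d6/2 - d10 = -13/4
  d12 = d2 + d8/4 - d11/5 = 1137/80
  d13 = d10*3 = 75/4
Walk from origin (0, 0):
  seg 1: right by d6 = 6 → (6, 0)
  seg 2: up by d2 = 19/4 → (6, 19/4)
  seg 3: right by d1 = 11/4 → (35/4, 19/4)
  seg 4: up by d5 = 5/4 → (35/4, 6)
  seg 5: up by d6 = 6 → (35/4, 12)
  seg 6: left by d12 = 1137/80 → (-437/80, 12)
  seg 7: up by d8 = 141/4 → (-437/80, 189/4)
  seg 8: down by d13 = 75/4 → (-437/80, 57/2)

d6 = 6
d7 = 9
d8 = 141/4
d9 = 1/4
d10 = 25/4
d11 = -13/4
d12 = 1137/80
d13 = 75/4
endpoint = (-437/80, 57/2)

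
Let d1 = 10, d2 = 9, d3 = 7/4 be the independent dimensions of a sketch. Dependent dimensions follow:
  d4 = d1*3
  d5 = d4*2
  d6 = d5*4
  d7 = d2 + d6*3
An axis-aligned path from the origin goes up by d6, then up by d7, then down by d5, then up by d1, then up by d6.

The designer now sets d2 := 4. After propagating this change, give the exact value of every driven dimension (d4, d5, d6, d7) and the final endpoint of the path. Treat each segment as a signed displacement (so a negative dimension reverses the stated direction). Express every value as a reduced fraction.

Apply edit: d2 := 4
  d4 = d1*3 = 30
  d5 = d4*2 = 60
  d6 = d5*4 = 240
  d7 = d2 + d6*3 = 724
Walk from origin (0, 0):
  seg 1: up by d6 = 240 → (0, 240)
  seg 2: up by d7 = 724 → (0, 964)
  seg 3: down by d5 = 60 → (0, 904)
  seg 4: up by d1 = 10 → (0, 914)
  seg 5: up by d6 = 240 → (0, 1154)

d4 = 30
d5 = 60
d6 = 240
d7 = 724
endpoint = (0, 1154)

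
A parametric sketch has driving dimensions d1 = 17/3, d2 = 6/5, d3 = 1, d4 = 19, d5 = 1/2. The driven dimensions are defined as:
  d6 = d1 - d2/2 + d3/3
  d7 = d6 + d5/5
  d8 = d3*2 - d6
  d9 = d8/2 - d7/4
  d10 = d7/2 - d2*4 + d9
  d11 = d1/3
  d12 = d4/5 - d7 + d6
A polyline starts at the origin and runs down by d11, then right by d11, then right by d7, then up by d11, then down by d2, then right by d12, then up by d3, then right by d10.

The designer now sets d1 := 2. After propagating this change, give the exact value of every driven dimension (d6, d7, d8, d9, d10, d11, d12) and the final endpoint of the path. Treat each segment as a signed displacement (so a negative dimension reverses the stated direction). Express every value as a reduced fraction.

Apply edit: d1 := 2
  d6 = d1 - d2/2 + d3/3 = 26/15
  d7 = d6 + d5/5 = 11/6
  d8 = d3*2 - d6 = 4/15
  d9 = d8/2 - d7/4 = -13/40
  d10 = d7/2 - d2*4 + d9 = -101/24
  d11 = d1/3 = 2/3
  d12 = d4/5 - d7 + d6 = 37/10
Walk from origin (0, 0):
  seg 1: down by d11 = 2/3 → (0, -2/3)
  seg 2: right by d11 = 2/3 → (2/3, -2/3)
  seg 3: right by d7 = 11/6 → (5/2, -2/3)
  seg 4: up by d11 = 2/3 → (5/2, 0)
  seg 5: down by d2 = 6/5 → (5/2, -6/5)
  seg 6: right by d12 = 37/10 → (31/5, -6/5)
  seg 7: up by d3 = 1 → (31/5, -1/5)
  seg 8: right by d10 = -101/24 → (239/120, -1/5)

d6 = 26/15
d7 = 11/6
d8 = 4/15
d9 = -13/40
d10 = -101/24
d11 = 2/3
d12 = 37/10
endpoint = (239/120, -1/5)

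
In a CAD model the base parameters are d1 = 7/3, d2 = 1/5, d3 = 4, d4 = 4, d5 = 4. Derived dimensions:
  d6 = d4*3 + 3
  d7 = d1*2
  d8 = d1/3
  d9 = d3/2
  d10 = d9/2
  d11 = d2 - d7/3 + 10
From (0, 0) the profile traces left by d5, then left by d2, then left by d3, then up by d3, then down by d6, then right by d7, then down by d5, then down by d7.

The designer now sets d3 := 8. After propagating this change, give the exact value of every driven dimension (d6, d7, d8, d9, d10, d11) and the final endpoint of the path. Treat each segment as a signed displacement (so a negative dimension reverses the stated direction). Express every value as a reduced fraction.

d6 = 15
d7 = 14/3
d8 = 7/9
d9 = 4
d10 = 2
d11 = 389/45
endpoint = (-113/15, -47/3)

Apply edit: d3 := 8
  d6 = d4*3 + 3 = 15
  d7 = d1*2 = 14/3
  d8 = d1/3 = 7/9
  d9 = d3/2 = 4
  d10 = d9/2 = 2
  d11 = d2 - d7/3 + 10 = 389/45
Walk from origin (0, 0):
  seg 1: left by d5 = 4 → (-4, 0)
  seg 2: left by d2 = 1/5 → (-21/5, 0)
  seg 3: left by d3 = 8 → (-61/5, 0)
  seg 4: up by d3 = 8 → (-61/5, 8)
  seg 5: down by d6 = 15 → (-61/5, -7)
  seg 6: right by d7 = 14/3 → (-113/15, -7)
  seg 7: down by d5 = 4 → (-113/15, -11)
  seg 8: down by d7 = 14/3 → (-113/15, -47/3)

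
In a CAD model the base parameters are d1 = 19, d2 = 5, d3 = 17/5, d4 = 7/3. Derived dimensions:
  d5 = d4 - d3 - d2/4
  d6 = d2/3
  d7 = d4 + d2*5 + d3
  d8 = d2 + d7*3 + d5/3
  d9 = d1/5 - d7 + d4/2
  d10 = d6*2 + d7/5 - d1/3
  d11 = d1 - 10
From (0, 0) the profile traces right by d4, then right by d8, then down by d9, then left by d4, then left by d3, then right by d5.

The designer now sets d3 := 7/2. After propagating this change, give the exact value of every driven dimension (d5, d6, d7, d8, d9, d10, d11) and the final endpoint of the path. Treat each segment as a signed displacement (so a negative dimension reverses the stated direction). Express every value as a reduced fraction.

d5 = -29/12
d6 = 5/3
d7 = 185/6
d8 = 3481/36
d9 = -388/15
d10 = 19/6
d11 = 9
endpoint = (817/9, 388/15)

Apply edit: d3 := 7/2
  d5 = d4 - d3 - d2/4 = -29/12
  d6 = d2/3 = 5/3
  d7 = d4 + d2*5 + d3 = 185/6
  d8 = d2 + d7*3 + d5/3 = 3481/36
  d9 = d1/5 - d7 + d4/2 = -388/15
  d10 = d6*2 + d7/5 - d1/3 = 19/6
  d11 = d1 - 10 = 9
Walk from origin (0, 0):
  seg 1: right by d4 = 7/3 → (7/3, 0)
  seg 2: right by d8 = 3481/36 → (3565/36, 0)
  seg 3: down by d9 = -388/15 → (3565/36, 388/15)
  seg 4: left by d4 = 7/3 → (3481/36, 388/15)
  seg 5: left by d3 = 7/2 → (3355/36, 388/15)
  seg 6: right by d5 = -29/12 → (817/9, 388/15)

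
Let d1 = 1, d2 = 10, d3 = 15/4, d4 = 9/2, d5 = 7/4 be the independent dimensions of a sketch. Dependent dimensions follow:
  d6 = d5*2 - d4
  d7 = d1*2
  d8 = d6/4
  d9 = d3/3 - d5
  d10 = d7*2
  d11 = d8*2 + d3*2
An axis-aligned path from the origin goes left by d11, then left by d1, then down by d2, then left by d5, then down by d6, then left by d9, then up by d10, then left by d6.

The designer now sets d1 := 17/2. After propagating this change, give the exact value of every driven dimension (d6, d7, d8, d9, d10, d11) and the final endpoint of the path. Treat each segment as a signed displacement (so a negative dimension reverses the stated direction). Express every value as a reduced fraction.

Apply edit: d1 := 17/2
  d6 = d5*2 - d4 = -1
  d7 = d1*2 = 17
  d8 = d6/4 = -1/4
  d9 = d3/3 - d5 = -1/2
  d10 = d7*2 = 34
  d11 = d8*2 + d3*2 = 7
Walk from origin (0, 0):
  seg 1: left by d11 = 7 → (-7, 0)
  seg 2: left by d1 = 17/2 → (-31/2, 0)
  seg 3: down by d2 = 10 → (-31/2, -10)
  seg 4: left by d5 = 7/4 → (-69/4, -10)
  seg 5: down by d6 = -1 → (-69/4, -9)
  seg 6: left by d9 = -1/2 → (-67/4, -9)
  seg 7: up by d10 = 34 → (-67/4, 25)
  seg 8: left by d6 = -1 → (-63/4, 25)

d6 = -1
d7 = 17
d8 = -1/4
d9 = -1/2
d10 = 34
d11 = 7
endpoint = (-63/4, 25)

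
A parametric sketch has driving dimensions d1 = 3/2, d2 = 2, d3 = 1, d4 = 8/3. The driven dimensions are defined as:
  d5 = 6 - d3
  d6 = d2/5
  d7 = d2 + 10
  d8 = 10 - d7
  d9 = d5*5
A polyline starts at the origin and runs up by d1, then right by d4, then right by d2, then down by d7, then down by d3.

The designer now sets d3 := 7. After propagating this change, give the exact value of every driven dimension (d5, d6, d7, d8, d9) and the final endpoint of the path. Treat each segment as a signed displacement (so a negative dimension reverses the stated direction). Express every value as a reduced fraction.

Apply edit: d3 := 7
  d5 = 6 - d3 = -1
  d6 = d2/5 = 2/5
  d7 = d2 + 10 = 12
  d8 = 10 - d7 = -2
  d9 = d5*5 = -5
Walk from origin (0, 0):
  seg 1: up by d1 = 3/2 → (0, 3/2)
  seg 2: right by d4 = 8/3 → (8/3, 3/2)
  seg 3: right by d2 = 2 → (14/3, 3/2)
  seg 4: down by d7 = 12 → (14/3, -21/2)
  seg 5: down by d3 = 7 → (14/3, -35/2)

d5 = -1
d6 = 2/5
d7 = 12
d8 = -2
d9 = -5
endpoint = (14/3, -35/2)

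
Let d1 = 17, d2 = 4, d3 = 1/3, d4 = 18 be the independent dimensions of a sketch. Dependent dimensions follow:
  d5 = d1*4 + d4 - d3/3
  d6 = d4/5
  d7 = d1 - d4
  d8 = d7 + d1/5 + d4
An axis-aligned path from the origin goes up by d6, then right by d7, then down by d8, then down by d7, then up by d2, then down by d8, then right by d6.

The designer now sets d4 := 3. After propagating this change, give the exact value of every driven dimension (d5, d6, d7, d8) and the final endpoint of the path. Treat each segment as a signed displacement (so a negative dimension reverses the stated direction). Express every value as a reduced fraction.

d5 = 638/9
d6 = 3/5
d7 = 14
d8 = 102/5
endpoint = (73/5, -251/5)

Apply edit: d4 := 3
  d5 = d1*4 + d4 - d3/3 = 638/9
  d6 = d4/5 = 3/5
  d7 = d1 - d4 = 14
  d8 = d7 + d1/5 + d4 = 102/5
Walk from origin (0, 0):
  seg 1: up by d6 = 3/5 → (0, 3/5)
  seg 2: right by d7 = 14 → (14, 3/5)
  seg 3: down by d8 = 102/5 → (14, -99/5)
  seg 4: down by d7 = 14 → (14, -169/5)
  seg 5: up by d2 = 4 → (14, -149/5)
  seg 6: down by d8 = 102/5 → (14, -251/5)
  seg 7: right by d6 = 3/5 → (73/5, -251/5)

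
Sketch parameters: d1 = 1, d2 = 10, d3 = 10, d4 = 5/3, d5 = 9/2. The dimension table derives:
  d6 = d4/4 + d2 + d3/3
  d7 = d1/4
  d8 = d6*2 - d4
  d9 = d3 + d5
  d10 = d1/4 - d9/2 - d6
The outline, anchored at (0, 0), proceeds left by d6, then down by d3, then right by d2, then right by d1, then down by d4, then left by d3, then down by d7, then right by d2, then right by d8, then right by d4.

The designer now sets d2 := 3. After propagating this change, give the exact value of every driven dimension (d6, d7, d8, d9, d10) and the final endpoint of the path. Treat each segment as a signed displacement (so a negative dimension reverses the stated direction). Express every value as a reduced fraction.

Apply edit: d2 := 3
  d6 = d4/4 + d2 + d3/3 = 27/4
  d7 = d1/4 = 1/4
  d8 = d6*2 - d4 = 71/6
  d9 = d3 + d5 = 29/2
  d10 = d1/4 - d9/2 - d6 = -55/4
Walk from origin (0, 0):
  seg 1: left by d6 = 27/4 → (-27/4, 0)
  seg 2: down by d3 = 10 → (-27/4, -10)
  seg 3: right by d2 = 3 → (-15/4, -10)
  seg 4: right by d1 = 1 → (-11/4, -10)
  seg 5: down by d4 = 5/3 → (-11/4, -35/3)
  seg 6: left by d3 = 10 → (-51/4, -35/3)
  seg 7: down by d7 = 1/4 → (-51/4, -143/12)
  seg 8: right by d2 = 3 → (-39/4, -143/12)
  seg 9: right by d8 = 71/6 → (25/12, -143/12)
  seg 10: right by d4 = 5/3 → (15/4, -143/12)

d6 = 27/4
d7 = 1/4
d8 = 71/6
d9 = 29/2
d10 = -55/4
endpoint = (15/4, -143/12)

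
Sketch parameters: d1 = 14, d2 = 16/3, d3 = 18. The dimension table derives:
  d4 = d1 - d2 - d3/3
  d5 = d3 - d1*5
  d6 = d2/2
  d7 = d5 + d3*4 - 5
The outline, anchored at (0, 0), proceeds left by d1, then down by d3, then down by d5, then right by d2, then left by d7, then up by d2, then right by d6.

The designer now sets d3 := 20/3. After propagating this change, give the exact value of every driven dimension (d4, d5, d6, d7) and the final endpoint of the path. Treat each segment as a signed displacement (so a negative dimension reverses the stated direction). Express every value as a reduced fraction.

d4 = 58/9
d5 = -190/3
d6 = 8/3
d7 = -125/3
endpoint = (107/3, 62)

Apply edit: d3 := 20/3
  d4 = d1 - d2 - d3/3 = 58/9
  d5 = d3 - d1*5 = -190/3
  d6 = d2/2 = 8/3
  d7 = d5 + d3*4 - 5 = -125/3
Walk from origin (0, 0):
  seg 1: left by d1 = 14 → (-14, 0)
  seg 2: down by d3 = 20/3 → (-14, -20/3)
  seg 3: down by d5 = -190/3 → (-14, 170/3)
  seg 4: right by d2 = 16/3 → (-26/3, 170/3)
  seg 5: left by d7 = -125/3 → (33, 170/3)
  seg 6: up by d2 = 16/3 → (33, 62)
  seg 7: right by d6 = 8/3 → (107/3, 62)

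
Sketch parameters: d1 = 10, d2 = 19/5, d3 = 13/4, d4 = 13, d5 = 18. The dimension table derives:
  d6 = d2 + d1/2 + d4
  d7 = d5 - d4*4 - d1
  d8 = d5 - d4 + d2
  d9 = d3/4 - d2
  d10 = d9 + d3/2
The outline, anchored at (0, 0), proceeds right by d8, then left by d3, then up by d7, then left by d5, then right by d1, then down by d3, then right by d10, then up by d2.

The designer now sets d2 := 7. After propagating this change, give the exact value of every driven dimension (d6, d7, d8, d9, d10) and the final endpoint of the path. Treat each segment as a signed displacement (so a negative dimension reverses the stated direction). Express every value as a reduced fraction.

d6 = 25
d7 = -44
d8 = 12
d9 = -99/16
d10 = -73/16
endpoint = (-61/16, -161/4)

Apply edit: d2 := 7
  d6 = d2 + d1/2 + d4 = 25
  d7 = d5 - d4*4 - d1 = -44
  d8 = d5 - d4 + d2 = 12
  d9 = d3/4 - d2 = -99/16
  d10 = d9 + d3/2 = -73/16
Walk from origin (0, 0):
  seg 1: right by d8 = 12 → (12, 0)
  seg 2: left by d3 = 13/4 → (35/4, 0)
  seg 3: up by d7 = -44 → (35/4, -44)
  seg 4: left by d5 = 18 → (-37/4, -44)
  seg 5: right by d1 = 10 → (3/4, -44)
  seg 6: down by d3 = 13/4 → (3/4, -189/4)
  seg 7: right by d10 = -73/16 → (-61/16, -189/4)
  seg 8: up by d2 = 7 → (-61/16, -161/4)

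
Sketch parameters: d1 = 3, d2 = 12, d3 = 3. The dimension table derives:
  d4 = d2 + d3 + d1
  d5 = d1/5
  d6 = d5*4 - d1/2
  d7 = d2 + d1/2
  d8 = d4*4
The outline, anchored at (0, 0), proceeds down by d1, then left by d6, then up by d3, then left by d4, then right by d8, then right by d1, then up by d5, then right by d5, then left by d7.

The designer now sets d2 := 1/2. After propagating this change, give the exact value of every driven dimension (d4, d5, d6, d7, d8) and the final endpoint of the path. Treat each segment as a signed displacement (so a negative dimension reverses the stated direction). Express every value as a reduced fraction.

d4 = 13/2
d5 = 3/5
d6 = 9/10
d7 = 2
d8 = 26
endpoint = (101/5, 3/5)

Apply edit: d2 := 1/2
  d4 = d2 + d3 + d1 = 13/2
  d5 = d1/5 = 3/5
  d6 = d5*4 - d1/2 = 9/10
  d7 = d2 + d1/2 = 2
  d8 = d4*4 = 26
Walk from origin (0, 0):
  seg 1: down by d1 = 3 → (0, -3)
  seg 2: left by d6 = 9/10 → (-9/10, -3)
  seg 3: up by d3 = 3 → (-9/10, 0)
  seg 4: left by d4 = 13/2 → (-37/5, 0)
  seg 5: right by d8 = 26 → (93/5, 0)
  seg 6: right by d1 = 3 → (108/5, 0)
  seg 7: up by d5 = 3/5 → (108/5, 3/5)
  seg 8: right by d5 = 3/5 → (111/5, 3/5)
  seg 9: left by d7 = 2 → (101/5, 3/5)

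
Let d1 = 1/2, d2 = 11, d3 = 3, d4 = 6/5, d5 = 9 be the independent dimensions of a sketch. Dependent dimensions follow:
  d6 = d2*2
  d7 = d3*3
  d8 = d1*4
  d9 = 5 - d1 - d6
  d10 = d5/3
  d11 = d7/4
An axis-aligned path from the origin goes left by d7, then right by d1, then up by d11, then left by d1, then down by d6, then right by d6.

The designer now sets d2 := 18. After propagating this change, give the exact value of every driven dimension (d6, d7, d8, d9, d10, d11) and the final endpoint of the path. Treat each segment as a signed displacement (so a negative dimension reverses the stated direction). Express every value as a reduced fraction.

Apply edit: d2 := 18
  d6 = d2*2 = 36
  d7 = d3*3 = 9
  d8 = d1*4 = 2
  d9 = 5 - d1 - d6 = -63/2
  d10 = d5/3 = 3
  d11 = d7/4 = 9/4
Walk from origin (0, 0):
  seg 1: left by d7 = 9 → (-9, 0)
  seg 2: right by d1 = 1/2 → (-17/2, 0)
  seg 3: up by d11 = 9/4 → (-17/2, 9/4)
  seg 4: left by d1 = 1/2 → (-9, 9/4)
  seg 5: down by d6 = 36 → (-9, -135/4)
  seg 6: right by d6 = 36 → (27, -135/4)

d6 = 36
d7 = 9
d8 = 2
d9 = -63/2
d10 = 3
d11 = 9/4
endpoint = (27, -135/4)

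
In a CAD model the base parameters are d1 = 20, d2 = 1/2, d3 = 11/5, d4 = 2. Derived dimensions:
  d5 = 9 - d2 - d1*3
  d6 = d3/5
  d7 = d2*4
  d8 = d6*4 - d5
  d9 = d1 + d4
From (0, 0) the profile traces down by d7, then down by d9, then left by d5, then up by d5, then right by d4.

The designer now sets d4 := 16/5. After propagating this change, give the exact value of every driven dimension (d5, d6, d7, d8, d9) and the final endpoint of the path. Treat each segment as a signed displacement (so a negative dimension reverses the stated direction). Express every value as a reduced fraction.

Apply edit: d4 := 16/5
  d5 = 9 - d2 - d1*3 = -103/2
  d6 = d3/5 = 11/25
  d7 = d2*4 = 2
  d8 = d6*4 - d5 = 2663/50
  d9 = d1 + d4 = 116/5
Walk from origin (0, 0):
  seg 1: down by d7 = 2 → (0, -2)
  seg 2: down by d9 = 116/5 → (0, -126/5)
  seg 3: left by d5 = -103/2 → (103/2, -126/5)
  seg 4: up by d5 = -103/2 → (103/2, -767/10)
  seg 5: right by d4 = 16/5 → (547/10, -767/10)

d5 = -103/2
d6 = 11/25
d7 = 2
d8 = 2663/50
d9 = 116/5
endpoint = (547/10, -767/10)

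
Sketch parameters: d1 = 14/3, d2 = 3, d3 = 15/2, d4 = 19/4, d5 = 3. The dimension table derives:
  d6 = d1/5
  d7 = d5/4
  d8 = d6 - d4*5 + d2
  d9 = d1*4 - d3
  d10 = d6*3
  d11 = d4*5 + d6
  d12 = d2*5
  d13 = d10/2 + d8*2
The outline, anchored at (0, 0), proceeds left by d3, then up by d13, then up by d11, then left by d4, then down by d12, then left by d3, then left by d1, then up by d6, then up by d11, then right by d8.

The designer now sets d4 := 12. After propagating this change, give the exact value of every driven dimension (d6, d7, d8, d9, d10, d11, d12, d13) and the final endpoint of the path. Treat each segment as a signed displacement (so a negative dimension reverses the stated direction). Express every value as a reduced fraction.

d6 = 14/15
d7 = 3/4
d8 = -841/15
d9 = 67/6
d10 = 14/5
d11 = 914/15
d12 = 15
d13 = -1661/15
endpoint = (-1316/15, -44/15)

Apply edit: d4 := 12
  d6 = d1/5 = 14/15
  d7 = d5/4 = 3/4
  d8 = d6 - d4*5 + d2 = -841/15
  d9 = d1*4 - d3 = 67/6
  d10 = d6*3 = 14/5
  d11 = d4*5 + d6 = 914/15
  d12 = d2*5 = 15
  d13 = d10/2 + d8*2 = -1661/15
Walk from origin (0, 0):
  seg 1: left by d3 = 15/2 → (-15/2, 0)
  seg 2: up by d13 = -1661/15 → (-15/2, -1661/15)
  seg 3: up by d11 = 914/15 → (-15/2, -249/5)
  seg 4: left by d4 = 12 → (-39/2, -249/5)
  seg 5: down by d12 = 15 → (-39/2, -324/5)
  seg 6: left by d3 = 15/2 → (-27, -324/5)
  seg 7: left by d1 = 14/3 → (-95/3, -324/5)
  seg 8: up by d6 = 14/15 → (-95/3, -958/15)
  seg 9: up by d11 = 914/15 → (-95/3, -44/15)
  seg 10: right by d8 = -841/15 → (-1316/15, -44/15)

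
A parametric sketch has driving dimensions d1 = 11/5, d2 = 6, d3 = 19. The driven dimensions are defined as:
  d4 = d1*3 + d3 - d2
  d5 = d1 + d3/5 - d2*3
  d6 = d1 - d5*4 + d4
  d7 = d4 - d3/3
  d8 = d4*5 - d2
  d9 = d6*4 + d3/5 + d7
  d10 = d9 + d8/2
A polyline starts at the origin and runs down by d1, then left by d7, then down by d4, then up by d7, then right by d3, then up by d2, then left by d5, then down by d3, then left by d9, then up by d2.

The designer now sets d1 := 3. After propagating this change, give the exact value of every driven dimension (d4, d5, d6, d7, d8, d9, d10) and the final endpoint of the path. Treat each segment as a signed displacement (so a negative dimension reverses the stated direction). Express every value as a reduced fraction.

Apply edit: d1 := 3
  d4 = d1*3 + d3 - d2 = 22
  d5 = d1 + d3/5 - d2*3 = -56/5
  d6 = d1 - d5*4 + d4 = 349/5
  d7 = d4 - d3/3 = 47/3
  d8 = d4*5 - d2 = 104
  d9 = d6*4 + d3/5 + d7 = 896/3
  d10 = d9 + d8/2 = 1052/3
Walk from origin (0, 0):
  seg 1: down by d1 = 3 → (0, -3)
  seg 2: left by d7 = 47/3 → (-47/3, -3)
  seg 3: down by d4 = 22 → (-47/3, -25)
  seg 4: up by d7 = 47/3 → (-47/3, -28/3)
  seg 5: right by d3 = 19 → (10/3, -28/3)
  seg 6: up by d2 = 6 → (10/3, -10/3)
  seg 7: left by d5 = -56/5 → (218/15, -10/3)
  seg 8: down by d3 = 19 → (218/15, -67/3)
  seg 9: left by d9 = 896/3 → (-4262/15, -67/3)
  seg 10: up by d2 = 6 → (-4262/15, -49/3)

d4 = 22
d5 = -56/5
d6 = 349/5
d7 = 47/3
d8 = 104
d9 = 896/3
d10 = 1052/3
endpoint = (-4262/15, -49/3)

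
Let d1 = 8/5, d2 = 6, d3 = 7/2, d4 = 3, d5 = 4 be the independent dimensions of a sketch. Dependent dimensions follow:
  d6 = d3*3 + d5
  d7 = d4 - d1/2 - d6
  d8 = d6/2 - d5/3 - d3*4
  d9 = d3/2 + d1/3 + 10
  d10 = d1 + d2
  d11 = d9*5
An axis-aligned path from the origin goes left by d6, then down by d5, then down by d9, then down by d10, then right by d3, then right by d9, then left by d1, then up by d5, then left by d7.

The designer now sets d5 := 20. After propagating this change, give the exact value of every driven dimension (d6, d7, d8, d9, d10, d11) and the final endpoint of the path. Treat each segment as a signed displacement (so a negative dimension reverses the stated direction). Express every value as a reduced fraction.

d6 = 61/2
d7 = -283/10
d8 = -65/12
d9 = 737/60
d10 = 38/5
d11 = 737/12
endpoint = (719/60, -1193/60)

Apply edit: d5 := 20
  d6 = d3*3 + d5 = 61/2
  d7 = d4 - d1/2 - d6 = -283/10
  d8 = d6/2 - d5/3 - d3*4 = -65/12
  d9 = d3/2 + d1/3 + 10 = 737/60
  d10 = d1 + d2 = 38/5
  d11 = d9*5 = 737/12
Walk from origin (0, 0):
  seg 1: left by d6 = 61/2 → (-61/2, 0)
  seg 2: down by d5 = 20 → (-61/2, -20)
  seg 3: down by d9 = 737/60 → (-61/2, -1937/60)
  seg 4: down by d10 = 38/5 → (-61/2, -2393/60)
  seg 5: right by d3 = 7/2 → (-27, -2393/60)
  seg 6: right by d9 = 737/60 → (-883/60, -2393/60)
  seg 7: left by d1 = 8/5 → (-979/60, -2393/60)
  seg 8: up by d5 = 20 → (-979/60, -1193/60)
  seg 9: left by d7 = -283/10 → (719/60, -1193/60)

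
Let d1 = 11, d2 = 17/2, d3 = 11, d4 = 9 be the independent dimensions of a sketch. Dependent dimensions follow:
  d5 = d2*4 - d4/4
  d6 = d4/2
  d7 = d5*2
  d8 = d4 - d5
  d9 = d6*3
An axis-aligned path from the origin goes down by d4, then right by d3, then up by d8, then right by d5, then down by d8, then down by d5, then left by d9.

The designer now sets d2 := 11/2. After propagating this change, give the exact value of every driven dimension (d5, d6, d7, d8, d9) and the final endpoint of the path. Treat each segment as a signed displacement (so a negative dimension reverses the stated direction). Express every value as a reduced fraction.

d5 = 79/4
d6 = 9/2
d7 = 79/2
d8 = -43/4
d9 = 27/2
endpoint = (69/4, -115/4)

Apply edit: d2 := 11/2
  d5 = d2*4 - d4/4 = 79/4
  d6 = d4/2 = 9/2
  d7 = d5*2 = 79/2
  d8 = d4 - d5 = -43/4
  d9 = d6*3 = 27/2
Walk from origin (0, 0):
  seg 1: down by d4 = 9 → (0, -9)
  seg 2: right by d3 = 11 → (11, -9)
  seg 3: up by d8 = -43/4 → (11, -79/4)
  seg 4: right by d5 = 79/4 → (123/4, -79/4)
  seg 5: down by d8 = -43/4 → (123/4, -9)
  seg 6: down by d5 = 79/4 → (123/4, -115/4)
  seg 7: left by d9 = 27/2 → (69/4, -115/4)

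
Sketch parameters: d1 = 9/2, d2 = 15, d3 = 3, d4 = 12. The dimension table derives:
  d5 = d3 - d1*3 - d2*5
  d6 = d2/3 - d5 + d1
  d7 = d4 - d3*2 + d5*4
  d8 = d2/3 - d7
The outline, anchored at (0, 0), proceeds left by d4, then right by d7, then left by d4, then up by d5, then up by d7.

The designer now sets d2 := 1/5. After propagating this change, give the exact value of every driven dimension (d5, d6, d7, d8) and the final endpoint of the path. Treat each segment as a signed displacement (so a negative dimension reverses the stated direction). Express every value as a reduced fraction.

Apply edit: d2 := 1/5
  d5 = d3 - d1*3 - d2*5 = -23/2
  d6 = d2/3 - d5 + d1 = 241/15
  d7 = d4 - d3*2 + d5*4 = -40
  d8 = d2/3 - d7 = 601/15
Walk from origin (0, 0):
  seg 1: left by d4 = 12 → (-12, 0)
  seg 2: right by d7 = -40 → (-52, 0)
  seg 3: left by d4 = 12 → (-64, 0)
  seg 4: up by d5 = -23/2 → (-64, -23/2)
  seg 5: up by d7 = -40 → (-64, -103/2)

d5 = -23/2
d6 = 241/15
d7 = -40
d8 = 601/15
endpoint = (-64, -103/2)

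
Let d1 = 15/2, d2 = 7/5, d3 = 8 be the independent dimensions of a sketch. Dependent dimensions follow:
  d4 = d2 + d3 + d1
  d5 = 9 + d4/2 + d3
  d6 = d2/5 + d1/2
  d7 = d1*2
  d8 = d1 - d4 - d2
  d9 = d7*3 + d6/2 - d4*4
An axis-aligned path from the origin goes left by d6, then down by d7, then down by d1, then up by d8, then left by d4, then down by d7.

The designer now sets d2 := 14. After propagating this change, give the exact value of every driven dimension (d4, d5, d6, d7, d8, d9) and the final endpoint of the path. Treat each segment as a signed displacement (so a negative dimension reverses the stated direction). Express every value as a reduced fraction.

Apply edit: d2 := 14
  d4 = d2 + d3 + d1 = 59/2
  d5 = 9 + d4/2 + d3 = 127/4
  d6 = d2/5 + d1/2 = 131/20
  d7 = d1*2 = 15
  d8 = d1 - d4 - d2 = -36
  d9 = d7*3 + d6/2 - d4*4 = -2789/40
Walk from origin (0, 0):
  seg 1: left by d6 = 131/20 → (-131/20, 0)
  seg 2: down by d7 = 15 → (-131/20, -15)
  seg 3: down by d1 = 15/2 → (-131/20, -45/2)
  seg 4: up by d8 = -36 → (-131/20, -117/2)
  seg 5: left by d4 = 59/2 → (-721/20, -117/2)
  seg 6: down by d7 = 15 → (-721/20, -147/2)

d4 = 59/2
d5 = 127/4
d6 = 131/20
d7 = 15
d8 = -36
d9 = -2789/40
endpoint = (-721/20, -147/2)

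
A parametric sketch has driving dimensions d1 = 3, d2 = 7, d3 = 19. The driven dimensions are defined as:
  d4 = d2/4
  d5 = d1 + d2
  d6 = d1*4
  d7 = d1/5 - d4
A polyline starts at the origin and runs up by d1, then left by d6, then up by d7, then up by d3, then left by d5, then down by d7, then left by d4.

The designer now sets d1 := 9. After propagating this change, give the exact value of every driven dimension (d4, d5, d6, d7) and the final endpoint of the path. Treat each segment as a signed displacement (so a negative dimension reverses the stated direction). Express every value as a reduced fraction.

Apply edit: d1 := 9
  d4 = d2/4 = 7/4
  d5 = d1 + d2 = 16
  d6 = d1*4 = 36
  d7 = d1/5 - d4 = 1/20
Walk from origin (0, 0):
  seg 1: up by d1 = 9 → (0, 9)
  seg 2: left by d6 = 36 → (-36, 9)
  seg 3: up by d7 = 1/20 → (-36, 181/20)
  seg 4: up by d3 = 19 → (-36, 561/20)
  seg 5: left by d5 = 16 → (-52, 561/20)
  seg 6: down by d7 = 1/20 → (-52, 28)
  seg 7: left by d4 = 7/4 → (-215/4, 28)

d4 = 7/4
d5 = 16
d6 = 36
d7 = 1/20
endpoint = (-215/4, 28)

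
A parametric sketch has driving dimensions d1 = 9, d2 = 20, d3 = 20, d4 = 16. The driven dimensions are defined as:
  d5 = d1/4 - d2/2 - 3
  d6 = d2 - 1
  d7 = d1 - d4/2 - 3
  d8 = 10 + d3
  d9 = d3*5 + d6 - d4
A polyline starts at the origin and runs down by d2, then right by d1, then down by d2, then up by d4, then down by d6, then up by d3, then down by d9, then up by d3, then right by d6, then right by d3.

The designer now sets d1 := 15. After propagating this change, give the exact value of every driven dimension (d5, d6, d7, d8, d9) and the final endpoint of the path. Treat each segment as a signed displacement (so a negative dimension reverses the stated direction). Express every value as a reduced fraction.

Apply edit: d1 := 15
  d5 = d1/4 - d2/2 - 3 = -37/4
  d6 = d2 - 1 = 19
  d7 = d1 - d4/2 - 3 = 4
  d8 = 10 + d3 = 30
  d9 = d3*5 + d6 - d4 = 103
Walk from origin (0, 0):
  seg 1: down by d2 = 20 → (0, -20)
  seg 2: right by d1 = 15 → (15, -20)
  seg 3: down by d2 = 20 → (15, -40)
  seg 4: up by d4 = 16 → (15, -24)
  seg 5: down by d6 = 19 → (15, -43)
  seg 6: up by d3 = 20 → (15, -23)
  seg 7: down by d9 = 103 → (15, -126)
  seg 8: up by d3 = 20 → (15, -106)
  seg 9: right by d6 = 19 → (34, -106)
  seg 10: right by d3 = 20 → (54, -106)

d5 = -37/4
d6 = 19
d7 = 4
d8 = 30
d9 = 103
endpoint = (54, -106)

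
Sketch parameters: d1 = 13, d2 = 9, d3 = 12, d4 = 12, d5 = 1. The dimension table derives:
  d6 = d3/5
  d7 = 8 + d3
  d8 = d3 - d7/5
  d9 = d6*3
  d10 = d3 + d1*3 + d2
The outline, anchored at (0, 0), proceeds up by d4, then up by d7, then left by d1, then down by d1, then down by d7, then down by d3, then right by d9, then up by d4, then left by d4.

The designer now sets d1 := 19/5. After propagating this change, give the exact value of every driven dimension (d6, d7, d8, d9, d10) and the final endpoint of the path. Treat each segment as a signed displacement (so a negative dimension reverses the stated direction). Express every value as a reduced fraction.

Apply edit: d1 := 19/5
  d6 = d3/5 = 12/5
  d7 = 8 + d3 = 20
  d8 = d3 - d7/5 = 8
  d9 = d6*3 = 36/5
  d10 = d3 + d1*3 + d2 = 162/5
Walk from origin (0, 0):
  seg 1: up by d4 = 12 → (0, 12)
  seg 2: up by d7 = 20 → (0, 32)
  seg 3: left by d1 = 19/5 → (-19/5, 32)
  seg 4: down by d1 = 19/5 → (-19/5, 141/5)
  seg 5: down by d7 = 20 → (-19/5, 41/5)
  seg 6: down by d3 = 12 → (-19/5, -19/5)
  seg 7: right by d9 = 36/5 → (17/5, -19/5)
  seg 8: up by d4 = 12 → (17/5, 41/5)
  seg 9: left by d4 = 12 → (-43/5, 41/5)

d6 = 12/5
d7 = 20
d8 = 8
d9 = 36/5
d10 = 162/5
endpoint = (-43/5, 41/5)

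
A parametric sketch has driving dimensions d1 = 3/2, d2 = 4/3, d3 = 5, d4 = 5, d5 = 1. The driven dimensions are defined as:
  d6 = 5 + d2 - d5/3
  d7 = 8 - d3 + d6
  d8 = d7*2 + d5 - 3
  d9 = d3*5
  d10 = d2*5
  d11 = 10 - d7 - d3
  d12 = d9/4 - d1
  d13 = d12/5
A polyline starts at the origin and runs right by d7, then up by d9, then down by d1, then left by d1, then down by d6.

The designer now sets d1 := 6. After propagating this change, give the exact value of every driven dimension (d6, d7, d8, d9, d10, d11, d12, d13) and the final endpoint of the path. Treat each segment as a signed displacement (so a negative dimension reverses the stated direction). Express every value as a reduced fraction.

Apply edit: d1 := 6
  d6 = 5 + d2 - d5/3 = 6
  d7 = 8 - d3 + d6 = 9
  d8 = d7*2 + d5 - 3 = 16
  d9 = d3*5 = 25
  d10 = d2*5 = 20/3
  d11 = 10 - d7 - d3 = -4
  d12 = d9/4 - d1 = 1/4
  d13 = d12/5 = 1/20
Walk from origin (0, 0):
  seg 1: right by d7 = 9 → (9, 0)
  seg 2: up by d9 = 25 → (9, 25)
  seg 3: down by d1 = 6 → (9, 19)
  seg 4: left by d1 = 6 → (3, 19)
  seg 5: down by d6 = 6 → (3, 13)

d6 = 6
d7 = 9
d8 = 16
d9 = 25
d10 = 20/3
d11 = -4
d12 = 1/4
d13 = 1/20
endpoint = (3, 13)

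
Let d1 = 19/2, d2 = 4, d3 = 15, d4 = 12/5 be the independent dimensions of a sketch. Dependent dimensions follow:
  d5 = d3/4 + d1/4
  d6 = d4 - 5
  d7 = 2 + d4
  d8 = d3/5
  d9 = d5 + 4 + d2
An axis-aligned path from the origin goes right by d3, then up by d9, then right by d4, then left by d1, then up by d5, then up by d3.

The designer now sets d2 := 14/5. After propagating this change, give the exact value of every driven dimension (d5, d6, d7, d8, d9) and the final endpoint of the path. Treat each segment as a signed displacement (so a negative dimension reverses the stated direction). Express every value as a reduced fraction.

d5 = 49/8
d6 = -13/5
d7 = 22/5
d8 = 3
d9 = 517/40
endpoint = (79/10, 681/20)

Apply edit: d2 := 14/5
  d5 = d3/4 + d1/4 = 49/8
  d6 = d4 - 5 = -13/5
  d7 = 2 + d4 = 22/5
  d8 = d3/5 = 3
  d9 = d5 + 4 + d2 = 517/40
Walk from origin (0, 0):
  seg 1: right by d3 = 15 → (15, 0)
  seg 2: up by d9 = 517/40 → (15, 517/40)
  seg 3: right by d4 = 12/5 → (87/5, 517/40)
  seg 4: left by d1 = 19/2 → (79/10, 517/40)
  seg 5: up by d5 = 49/8 → (79/10, 381/20)
  seg 6: up by d3 = 15 → (79/10, 681/20)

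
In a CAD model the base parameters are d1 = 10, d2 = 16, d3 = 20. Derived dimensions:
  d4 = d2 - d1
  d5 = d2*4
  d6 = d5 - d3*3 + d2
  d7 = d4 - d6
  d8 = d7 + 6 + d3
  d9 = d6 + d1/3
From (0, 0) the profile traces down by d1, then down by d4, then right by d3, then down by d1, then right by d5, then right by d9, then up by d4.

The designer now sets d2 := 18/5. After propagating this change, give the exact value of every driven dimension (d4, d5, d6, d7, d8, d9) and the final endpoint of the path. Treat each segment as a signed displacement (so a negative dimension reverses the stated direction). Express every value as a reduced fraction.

Apply edit: d2 := 18/5
  d4 = d2 - d1 = -32/5
  d5 = d2*4 = 72/5
  d6 = d5 - d3*3 + d2 = -42
  d7 = d4 - d6 = 178/5
  d8 = d7 + 6 + d3 = 308/5
  d9 = d6 + d1/3 = -116/3
Walk from origin (0, 0):
  seg 1: down by d1 = 10 → (0, -10)
  seg 2: down by d4 = -32/5 → (0, -18/5)
  seg 3: right by d3 = 20 → (20, -18/5)
  seg 4: down by d1 = 10 → (20, -68/5)
  seg 5: right by d5 = 72/5 → (172/5, -68/5)
  seg 6: right by d9 = -116/3 → (-64/15, -68/5)
  seg 7: up by d4 = -32/5 → (-64/15, -20)

d4 = -32/5
d5 = 72/5
d6 = -42
d7 = 178/5
d8 = 308/5
d9 = -116/3
endpoint = (-64/15, -20)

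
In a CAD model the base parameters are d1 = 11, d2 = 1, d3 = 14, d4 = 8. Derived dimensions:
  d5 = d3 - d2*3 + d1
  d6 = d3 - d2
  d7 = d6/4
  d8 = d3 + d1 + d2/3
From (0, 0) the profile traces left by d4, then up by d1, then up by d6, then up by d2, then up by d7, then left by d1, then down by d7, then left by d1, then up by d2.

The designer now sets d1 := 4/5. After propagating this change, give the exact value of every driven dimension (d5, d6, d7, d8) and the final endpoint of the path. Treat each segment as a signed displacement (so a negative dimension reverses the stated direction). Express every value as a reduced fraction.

Apply edit: d1 := 4/5
  d5 = d3 - d2*3 + d1 = 59/5
  d6 = d3 - d2 = 13
  d7 = d6/4 = 13/4
  d8 = d3 + d1 + d2/3 = 227/15
Walk from origin (0, 0):
  seg 1: left by d4 = 8 → (-8, 0)
  seg 2: up by d1 = 4/5 → (-8, 4/5)
  seg 3: up by d6 = 13 → (-8, 69/5)
  seg 4: up by d2 = 1 → (-8, 74/5)
  seg 5: up by d7 = 13/4 → (-8, 361/20)
  seg 6: left by d1 = 4/5 → (-44/5, 361/20)
  seg 7: down by d7 = 13/4 → (-44/5, 74/5)
  seg 8: left by d1 = 4/5 → (-48/5, 74/5)
  seg 9: up by d2 = 1 → (-48/5, 79/5)

d5 = 59/5
d6 = 13
d7 = 13/4
d8 = 227/15
endpoint = (-48/5, 79/5)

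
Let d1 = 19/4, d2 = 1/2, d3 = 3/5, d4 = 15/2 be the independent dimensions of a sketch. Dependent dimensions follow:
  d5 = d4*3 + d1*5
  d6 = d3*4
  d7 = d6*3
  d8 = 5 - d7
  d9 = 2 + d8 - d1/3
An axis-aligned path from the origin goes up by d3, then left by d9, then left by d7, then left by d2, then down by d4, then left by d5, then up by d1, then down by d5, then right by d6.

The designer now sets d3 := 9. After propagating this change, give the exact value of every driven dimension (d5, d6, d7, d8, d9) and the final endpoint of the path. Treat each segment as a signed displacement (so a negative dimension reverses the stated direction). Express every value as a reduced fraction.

Apply edit: d3 := 9
  d5 = d4*3 + d1*5 = 185/4
  d6 = d3*4 = 36
  d7 = d6*3 = 108
  d8 = 5 - d7 = -103
  d9 = 2 + d8 - d1/3 = -1231/12
Walk from origin (0, 0):
  seg 1: up by d3 = 9 → (0, 9)
  seg 2: left by d9 = -1231/12 → (1231/12, 9)
  seg 3: left by d7 = 108 → (-65/12, 9)
  seg 4: left by d2 = 1/2 → (-71/12, 9)
  seg 5: down by d4 = 15/2 → (-71/12, 3/2)
  seg 6: left by d5 = 185/4 → (-313/6, 3/2)
  seg 7: up by d1 = 19/4 → (-313/6, 25/4)
  seg 8: down by d5 = 185/4 → (-313/6, -40)
  seg 9: right by d6 = 36 → (-97/6, -40)

d5 = 185/4
d6 = 36
d7 = 108
d8 = -103
d9 = -1231/12
endpoint = (-97/6, -40)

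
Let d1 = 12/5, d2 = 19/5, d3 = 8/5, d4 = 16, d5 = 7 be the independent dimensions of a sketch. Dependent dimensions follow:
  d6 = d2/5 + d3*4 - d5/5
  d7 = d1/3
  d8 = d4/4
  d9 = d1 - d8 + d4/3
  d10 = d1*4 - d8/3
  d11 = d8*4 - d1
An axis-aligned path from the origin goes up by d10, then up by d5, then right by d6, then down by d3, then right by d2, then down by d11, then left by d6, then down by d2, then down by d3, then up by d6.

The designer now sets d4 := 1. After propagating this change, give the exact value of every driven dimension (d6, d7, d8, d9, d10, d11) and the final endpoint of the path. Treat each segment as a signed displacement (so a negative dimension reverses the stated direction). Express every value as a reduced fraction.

d6 = 144/25
d7 = 4/5
d8 = 1/4
d9 = 149/60
d10 = 571/60
d11 = -7/5
endpoint = (19/5, 5003/300)

Apply edit: d4 := 1
  d6 = d2/5 + d3*4 - d5/5 = 144/25
  d7 = d1/3 = 4/5
  d8 = d4/4 = 1/4
  d9 = d1 - d8 + d4/3 = 149/60
  d10 = d1*4 - d8/3 = 571/60
  d11 = d8*4 - d1 = -7/5
Walk from origin (0, 0):
  seg 1: up by d10 = 571/60 → (0, 571/60)
  seg 2: up by d5 = 7 → (0, 991/60)
  seg 3: right by d6 = 144/25 → (144/25, 991/60)
  seg 4: down by d3 = 8/5 → (144/25, 179/12)
  seg 5: right by d2 = 19/5 → (239/25, 179/12)
  seg 6: down by d11 = -7/5 → (239/25, 979/60)
  seg 7: left by d6 = 144/25 → (19/5, 979/60)
  seg 8: down by d2 = 19/5 → (19/5, 751/60)
  seg 9: down by d3 = 8/5 → (19/5, 131/12)
  seg 10: up by d6 = 144/25 → (19/5, 5003/300)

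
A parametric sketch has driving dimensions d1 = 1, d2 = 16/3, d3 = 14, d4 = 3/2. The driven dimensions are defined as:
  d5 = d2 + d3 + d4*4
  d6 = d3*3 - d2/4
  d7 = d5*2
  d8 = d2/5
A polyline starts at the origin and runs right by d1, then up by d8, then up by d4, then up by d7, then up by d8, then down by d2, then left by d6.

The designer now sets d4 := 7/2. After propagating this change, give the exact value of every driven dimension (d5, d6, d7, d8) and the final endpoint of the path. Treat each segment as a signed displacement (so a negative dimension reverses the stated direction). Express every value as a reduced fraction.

Apply edit: d4 := 7/2
  d5 = d2 + d3 + d4*4 = 100/3
  d6 = d3*3 - d2/4 = 122/3
  d7 = d5*2 = 200/3
  d8 = d2/5 = 16/15
Walk from origin (0, 0):
  seg 1: right by d1 = 1 → (1, 0)
  seg 2: up by d8 = 16/15 → (1, 16/15)
  seg 3: up by d4 = 7/2 → (1, 137/30)
  seg 4: up by d7 = 200/3 → (1, 2137/30)
  seg 5: up by d8 = 16/15 → (1, 723/10)
  seg 6: down by d2 = 16/3 → (1, 2009/30)
  seg 7: left by d6 = 122/3 → (-119/3, 2009/30)

d5 = 100/3
d6 = 122/3
d7 = 200/3
d8 = 16/15
endpoint = (-119/3, 2009/30)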